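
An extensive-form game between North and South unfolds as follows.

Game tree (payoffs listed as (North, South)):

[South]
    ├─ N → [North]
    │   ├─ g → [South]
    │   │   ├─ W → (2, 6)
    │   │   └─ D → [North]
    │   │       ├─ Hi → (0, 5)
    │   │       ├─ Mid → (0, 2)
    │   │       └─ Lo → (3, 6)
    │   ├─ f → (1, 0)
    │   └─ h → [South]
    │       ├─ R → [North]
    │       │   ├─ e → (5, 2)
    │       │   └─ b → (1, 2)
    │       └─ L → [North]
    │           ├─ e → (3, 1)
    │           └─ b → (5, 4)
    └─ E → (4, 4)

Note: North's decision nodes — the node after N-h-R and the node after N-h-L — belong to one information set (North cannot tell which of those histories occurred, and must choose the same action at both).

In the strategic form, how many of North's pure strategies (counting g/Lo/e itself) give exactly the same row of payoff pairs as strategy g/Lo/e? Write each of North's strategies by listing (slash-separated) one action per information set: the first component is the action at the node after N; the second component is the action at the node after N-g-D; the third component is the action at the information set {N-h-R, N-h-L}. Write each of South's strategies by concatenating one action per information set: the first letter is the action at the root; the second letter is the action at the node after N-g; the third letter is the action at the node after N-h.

Row for g/Lo/e (columns NWR, NWL, NDR, NDL, EWR, EWL, EDR, EDL): (2,6) (2,6) (3,6) (3,6) (4,4) (4,4) (4,4) (4,4).
Under g/Lo/e, North's choice at the information set {N-h-R, N-h-L} can never be reached regardless of what South does, so varying those choices leaves every outcome unchanged.
Holding the reachable choices fixed and varying the unreachable one freely already gives 2 equivalent strategies.
No other strategy reproduces this row, so those 2 are the full class: g/Lo/e, g/Lo/b.

2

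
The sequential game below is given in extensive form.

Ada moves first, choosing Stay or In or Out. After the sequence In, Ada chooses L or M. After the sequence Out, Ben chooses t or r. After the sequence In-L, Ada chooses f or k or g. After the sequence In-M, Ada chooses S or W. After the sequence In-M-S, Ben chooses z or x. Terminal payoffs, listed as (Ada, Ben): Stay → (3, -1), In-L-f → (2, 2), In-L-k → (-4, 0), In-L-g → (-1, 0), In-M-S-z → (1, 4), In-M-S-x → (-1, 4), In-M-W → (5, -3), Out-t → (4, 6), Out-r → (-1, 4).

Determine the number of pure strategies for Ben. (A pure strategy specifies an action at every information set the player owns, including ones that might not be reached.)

Ben owns the node after Out with actions {t, r} — two choices.
Ben owns the node after In-M-S with actions {z, x} — two choices.
A pure strategy fixes one action at each information set independently, so the count is the product 2 × 2 = 4.
(For reference, Ada has 36 pure strategies, giving a 4×36 normal-form matrix.)

4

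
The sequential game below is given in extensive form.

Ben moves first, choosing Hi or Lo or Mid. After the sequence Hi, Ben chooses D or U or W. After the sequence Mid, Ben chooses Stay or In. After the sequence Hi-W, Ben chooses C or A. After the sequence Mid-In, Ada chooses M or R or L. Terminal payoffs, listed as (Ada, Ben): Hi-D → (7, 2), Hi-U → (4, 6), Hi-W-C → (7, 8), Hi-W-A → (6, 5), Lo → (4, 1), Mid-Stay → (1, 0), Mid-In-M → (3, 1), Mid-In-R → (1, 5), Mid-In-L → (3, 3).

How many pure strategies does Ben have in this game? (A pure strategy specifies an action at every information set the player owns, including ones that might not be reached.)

Ben owns the root with actions {Hi, Lo, Mid} — three choices.
Ben owns the node after Hi with actions {D, U, W} — three choices.
Ben owns the node after Mid with actions {Stay, In} — two choices.
Ben owns the node after Hi-W with actions {C, A} — two choices.
A pure strategy fixes one action at each information set independently, so the count is the product 3 × 3 × 2 × 2 = 36.
(For reference, Ada has 3 pure strategies, giving a 36×3 normal-form matrix.)

36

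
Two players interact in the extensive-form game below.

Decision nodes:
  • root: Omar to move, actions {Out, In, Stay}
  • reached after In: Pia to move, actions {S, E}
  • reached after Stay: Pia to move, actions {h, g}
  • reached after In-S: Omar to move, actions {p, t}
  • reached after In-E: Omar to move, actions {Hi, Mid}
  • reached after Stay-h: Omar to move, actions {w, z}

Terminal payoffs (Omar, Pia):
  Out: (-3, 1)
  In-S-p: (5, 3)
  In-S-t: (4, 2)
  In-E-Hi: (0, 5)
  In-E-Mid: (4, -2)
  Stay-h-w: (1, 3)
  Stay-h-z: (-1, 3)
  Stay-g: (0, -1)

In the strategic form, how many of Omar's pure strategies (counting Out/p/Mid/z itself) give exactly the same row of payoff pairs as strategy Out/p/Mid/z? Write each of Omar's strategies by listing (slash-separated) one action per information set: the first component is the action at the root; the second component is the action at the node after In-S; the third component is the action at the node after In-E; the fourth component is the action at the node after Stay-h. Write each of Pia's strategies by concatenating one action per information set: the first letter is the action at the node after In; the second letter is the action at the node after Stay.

8

Row for Out/p/Mid/z (columns Sh, Sg, Eh, Eg): (-3,1) (-3,1) (-3,1) (-3,1).
Under Out/p/Mid/z, Omar's choice at the node after In-S and at the node after In-E and at the node after Stay-h can never be reached regardless of what Pia does, so varying those choices leaves every outcome unchanged.
Holding the reachable choices fixed and varying the unreachable ones freely already gives 2 × 2 × 2 = 8 equivalent strategies.
No other strategy reproduces this row, so those 8 are the full class: Out/p/Hi/w, Out/p/Hi/z, Out/p/Mid/w, Out/p/Mid/z, Out/t/Hi/w, Out/t/Hi/z, Out/t/Mid/w, Out/t/Mid/z.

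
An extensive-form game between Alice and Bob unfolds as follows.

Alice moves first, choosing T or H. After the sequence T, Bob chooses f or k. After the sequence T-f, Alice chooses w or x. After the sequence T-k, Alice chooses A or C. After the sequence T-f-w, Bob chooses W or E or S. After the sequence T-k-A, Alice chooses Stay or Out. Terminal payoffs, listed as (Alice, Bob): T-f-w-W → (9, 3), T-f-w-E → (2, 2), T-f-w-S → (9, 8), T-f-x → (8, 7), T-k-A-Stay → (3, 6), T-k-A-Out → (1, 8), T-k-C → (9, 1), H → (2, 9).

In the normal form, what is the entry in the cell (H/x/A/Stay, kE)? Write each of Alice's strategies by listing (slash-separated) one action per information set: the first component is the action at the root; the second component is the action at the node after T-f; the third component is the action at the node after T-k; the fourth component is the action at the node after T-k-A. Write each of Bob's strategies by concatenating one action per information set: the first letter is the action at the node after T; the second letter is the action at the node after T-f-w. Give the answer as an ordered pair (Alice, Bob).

(2, 9)

Trace the play path from the root:
  Alice plays H
→ terminal payoff (2, 9).
(Alice's choice at the node after T-f is never reached on this path, so it doesn't affect the outcome.)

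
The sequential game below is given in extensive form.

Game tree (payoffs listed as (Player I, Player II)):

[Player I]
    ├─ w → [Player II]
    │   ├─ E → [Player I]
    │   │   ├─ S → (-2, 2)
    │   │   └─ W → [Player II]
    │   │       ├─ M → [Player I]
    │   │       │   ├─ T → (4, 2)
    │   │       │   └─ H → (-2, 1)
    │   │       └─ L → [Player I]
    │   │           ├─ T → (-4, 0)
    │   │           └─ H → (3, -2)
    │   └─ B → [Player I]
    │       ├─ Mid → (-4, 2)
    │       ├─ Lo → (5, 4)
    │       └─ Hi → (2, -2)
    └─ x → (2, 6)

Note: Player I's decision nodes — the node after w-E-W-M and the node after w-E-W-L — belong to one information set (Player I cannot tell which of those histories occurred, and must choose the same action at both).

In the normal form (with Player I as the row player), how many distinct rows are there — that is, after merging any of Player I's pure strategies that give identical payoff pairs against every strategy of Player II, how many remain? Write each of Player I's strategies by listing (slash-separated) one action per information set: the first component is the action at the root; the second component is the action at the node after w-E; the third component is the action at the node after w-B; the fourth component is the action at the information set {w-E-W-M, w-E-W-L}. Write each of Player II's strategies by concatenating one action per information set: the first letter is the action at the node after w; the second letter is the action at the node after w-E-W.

10

Player I has 24 pure strategies: w/S/Mid/T, w/S/Mid/H, w/S/Lo/T, w/S/Lo/H, w/S/Hi/T, w/S/Hi/H, w/W/Mid/T, w/W/Mid/H, w/W/Lo/T, w/W/Lo/H, w/W/Hi/T, w/W/Hi/H, x/S/Mid/T, x/S/Mid/H, x/S/Lo/T, x/S/Lo/H, x/S/Hi/T, x/S/Hi/H, x/W/Mid/T, x/W/Mid/H, x/W/Lo/T, x/W/Lo/H, x/W/Hi/T, x/W/Hi/H. Columns: EM, EL, BM, BL.
{w/S/Mid/T, w/S/Mid/H} → row (-2,2) (-2,2) (-4,2) (-4,2)
{w/S/Lo/T, w/S/Lo/H} → row (-2,2) (-2,2) (5,4) (5,4)
{w/S/Hi/T, w/S/Hi/H} → row (-2,2) (-2,2) (2,-2) (2,-2)
{w/W/Mid/T} → row (4,2) (-4,0) (-4,2) (-4,2)
{w/W/Mid/H} → row (-2,1) (3,-2) (-4,2) (-4,2)
{w/W/Lo/T} → row (4,2) (-4,0) (5,4) (5,4)
{w/W/Lo/H} → row (-2,1) (3,-2) (5,4) (5,4)
{w/W/Hi/T} → row (4,2) (-4,0) (2,-2) (2,-2)
{w/W/Hi/H} → row (-2,1) (3,-2) (2,-2) (2,-2)
{x/S/Mid/T, x/S/Mid/H, x/S/Lo/T, x/S/Lo/H, x/S/Hi/T, x/S/Hi/H, x/W/Mid/T, x/W/Mid/H, x/W/Lo/T, x/W/Lo/H, x/W/Hi/T, x/W/Hi/H} → row (2,6) (2,6) (2,6) (2,6)
That's 10 distinct rows out of 24 strategies.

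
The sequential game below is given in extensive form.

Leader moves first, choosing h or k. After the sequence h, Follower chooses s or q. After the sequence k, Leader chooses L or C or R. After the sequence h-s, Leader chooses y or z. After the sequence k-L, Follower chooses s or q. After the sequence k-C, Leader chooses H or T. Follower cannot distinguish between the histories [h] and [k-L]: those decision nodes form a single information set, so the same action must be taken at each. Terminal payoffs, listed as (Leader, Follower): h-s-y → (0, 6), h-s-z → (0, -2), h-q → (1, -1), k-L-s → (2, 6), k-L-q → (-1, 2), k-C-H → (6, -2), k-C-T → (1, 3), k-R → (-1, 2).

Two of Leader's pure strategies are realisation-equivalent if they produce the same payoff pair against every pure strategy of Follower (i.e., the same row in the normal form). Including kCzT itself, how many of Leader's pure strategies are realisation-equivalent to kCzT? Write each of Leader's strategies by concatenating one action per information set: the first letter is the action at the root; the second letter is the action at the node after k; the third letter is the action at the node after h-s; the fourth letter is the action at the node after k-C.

2

Row for kCzT (columns s, q): (1,3) (1,3).
Under kCzT, Leader's choice at the node after h-s can never be reached regardless of what Follower does, so varying those choices leaves every outcome unchanged.
Holding the reachable choices fixed and varying the unreachable one freely already gives 2 equivalent strategies.
No other strategy reproduces this row, so those 2 are the full class: kCyT, kCzT.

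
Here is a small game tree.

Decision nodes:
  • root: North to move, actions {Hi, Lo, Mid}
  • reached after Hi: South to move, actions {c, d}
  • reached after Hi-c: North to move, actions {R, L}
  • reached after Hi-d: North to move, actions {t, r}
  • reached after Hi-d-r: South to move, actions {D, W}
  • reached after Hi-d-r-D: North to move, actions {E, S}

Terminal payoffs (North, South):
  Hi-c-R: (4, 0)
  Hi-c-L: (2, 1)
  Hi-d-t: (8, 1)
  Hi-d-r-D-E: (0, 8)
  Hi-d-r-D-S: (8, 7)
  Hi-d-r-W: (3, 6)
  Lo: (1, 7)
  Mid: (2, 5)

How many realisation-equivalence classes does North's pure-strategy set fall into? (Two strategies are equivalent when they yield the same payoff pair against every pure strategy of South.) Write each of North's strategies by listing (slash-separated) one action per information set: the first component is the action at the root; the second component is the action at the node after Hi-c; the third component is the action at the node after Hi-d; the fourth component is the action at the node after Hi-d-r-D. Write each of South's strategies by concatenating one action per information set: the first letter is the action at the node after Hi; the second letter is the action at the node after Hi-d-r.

8

North has 24 pure strategies: Hi/R/t/E, Hi/R/t/S, Hi/R/r/E, Hi/R/r/S, Hi/L/t/E, Hi/L/t/S, Hi/L/r/E, Hi/L/r/S, Lo/R/t/E, Lo/R/t/S, Lo/R/r/E, Lo/R/r/S, Lo/L/t/E, Lo/L/t/S, Lo/L/r/E, Lo/L/r/S, Mid/R/t/E, Mid/R/t/S, Mid/R/r/E, Mid/R/r/S, Mid/L/t/E, Mid/L/t/S, Mid/L/r/E, Mid/L/r/S. Columns: cD, cW, dD, dW.
{Hi/R/t/E, Hi/R/t/S} → row (4,0) (4,0) (8,1) (8,1)
{Hi/R/r/E} → row (4,0) (4,0) (0,8) (3,6)
{Hi/R/r/S} → row (4,0) (4,0) (8,7) (3,6)
{Hi/L/t/E, Hi/L/t/S} → row (2,1) (2,1) (8,1) (8,1)
{Hi/L/r/E} → row (2,1) (2,1) (0,8) (3,6)
{Hi/L/r/S} → row (2,1) (2,1) (8,7) (3,6)
{Lo/R/t/E, Lo/R/t/S, Lo/R/r/E, Lo/R/r/S, Lo/L/t/E, Lo/L/t/S, Lo/L/r/E, Lo/L/r/S} → row (1,7) (1,7) (1,7) (1,7)
{Mid/R/t/E, Mid/R/t/S, Mid/R/r/E, Mid/R/r/S, Mid/L/t/E, Mid/L/t/S, Mid/L/r/E, Mid/L/r/S} → row (2,5) (2,5) (2,5) (2,5)
That's 8 distinct rows out of 24 strategies.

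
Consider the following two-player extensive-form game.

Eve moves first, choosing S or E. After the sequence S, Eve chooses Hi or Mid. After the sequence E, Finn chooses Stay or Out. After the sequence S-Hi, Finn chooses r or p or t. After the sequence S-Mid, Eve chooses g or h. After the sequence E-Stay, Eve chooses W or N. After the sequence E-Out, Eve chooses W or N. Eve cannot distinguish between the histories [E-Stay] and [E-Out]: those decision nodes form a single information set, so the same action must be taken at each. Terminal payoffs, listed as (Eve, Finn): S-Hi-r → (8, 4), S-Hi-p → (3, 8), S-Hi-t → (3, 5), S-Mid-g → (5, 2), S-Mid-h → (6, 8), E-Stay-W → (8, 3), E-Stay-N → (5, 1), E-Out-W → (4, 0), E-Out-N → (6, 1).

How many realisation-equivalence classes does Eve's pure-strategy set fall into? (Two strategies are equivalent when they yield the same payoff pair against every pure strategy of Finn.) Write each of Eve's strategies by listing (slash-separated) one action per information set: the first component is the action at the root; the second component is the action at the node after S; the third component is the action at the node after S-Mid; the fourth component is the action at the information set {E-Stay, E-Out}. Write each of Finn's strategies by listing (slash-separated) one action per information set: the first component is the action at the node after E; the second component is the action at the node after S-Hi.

5

Eve has 16 pure strategies: S/Hi/g/W, S/Hi/g/N, S/Hi/h/W, S/Hi/h/N, S/Mid/g/W, S/Mid/g/N, S/Mid/h/W, S/Mid/h/N, E/Hi/g/W, E/Hi/g/N, E/Hi/h/W, E/Hi/h/N, E/Mid/g/W, E/Mid/g/N, E/Mid/h/W, E/Mid/h/N. Columns: Stay/r, Stay/p, Stay/t, Out/r, Out/p, Out/t.
{S/Hi/g/W, S/Hi/g/N, S/Hi/h/W, S/Hi/h/N} → row (8,4) (3,8) (3,5) (8,4) (3,8) (3,5)
{S/Mid/g/W, S/Mid/g/N} → row (5,2) (5,2) (5,2) (5,2) (5,2) (5,2)
{S/Mid/h/W, S/Mid/h/N} → row (6,8) (6,8) (6,8) (6,8) (6,8) (6,8)
{E/Hi/g/W, E/Hi/h/W, E/Mid/g/W, E/Mid/h/W} → row (8,3) (8,3) (8,3) (4,0) (4,0) (4,0)
{E/Hi/g/N, E/Hi/h/N, E/Mid/g/N, E/Mid/h/N} → row (5,1) (5,1) (5,1) (6,1) (6,1) (6,1)
That's 5 distinct rows out of 16 strategies.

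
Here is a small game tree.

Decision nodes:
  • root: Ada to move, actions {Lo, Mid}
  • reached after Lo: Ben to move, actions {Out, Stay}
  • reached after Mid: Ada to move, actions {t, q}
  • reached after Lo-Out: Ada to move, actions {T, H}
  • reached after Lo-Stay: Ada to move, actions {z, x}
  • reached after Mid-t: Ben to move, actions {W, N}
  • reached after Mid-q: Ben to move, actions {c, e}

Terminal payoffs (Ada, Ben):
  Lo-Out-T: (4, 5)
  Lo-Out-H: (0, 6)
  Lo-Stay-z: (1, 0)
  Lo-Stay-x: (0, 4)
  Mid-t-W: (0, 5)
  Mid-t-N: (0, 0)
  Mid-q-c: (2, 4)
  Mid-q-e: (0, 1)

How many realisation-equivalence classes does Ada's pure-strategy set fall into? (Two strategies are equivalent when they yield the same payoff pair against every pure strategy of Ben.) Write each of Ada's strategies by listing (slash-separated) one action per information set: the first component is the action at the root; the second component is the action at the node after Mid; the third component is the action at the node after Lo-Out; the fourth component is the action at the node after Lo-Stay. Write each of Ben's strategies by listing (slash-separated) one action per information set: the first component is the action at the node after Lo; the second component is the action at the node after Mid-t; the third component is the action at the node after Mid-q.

Ada has 16 pure strategies: Lo/t/T/z, Lo/t/T/x, Lo/t/H/z, Lo/t/H/x, Lo/q/T/z, Lo/q/T/x, Lo/q/H/z, Lo/q/H/x, Mid/t/T/z, Mid/t/T/x, Mid/t/H/z, Mid/t/H/x, Mid/q/T/z, Mid/q/T/x, Mid/q/H/z, Mid/q/H/x. Columns: Out/W/c, Out/W/e, Out/N/c, Out/N/e, Stay/W/c, Stay/W/e, Stay/N/c, Stay/N/e.
{Lo/t/T/z, Lo/q/T/z} → row (4,5) (4,5) (4,5) (4,5) (1,0) (1,0) (1,0) (1,0)
{Lo/t/T/x, Lo/q/T/x} → row (4,5) (4,5) (4,5) (4,5) (0,4) (0,4) (0,4) (0,4)
{Lo/t/H/z, Lo/q/H/z} → row (0,6) (0,6) (0,6) (0,6) (1,0) (1,0) (1,0) (1,0)
{Lo/t/H/x, Lo/q/H/x} → row (0,6) (0,6) (0,6) (0,6) (0,4) (0,4) (0,4) (0,4)
{Mid/t/T/z, Mid/t/T/x, Mid/t/H/z, Mid/t/H/x} → row (0,5) (0,5) (0,0) (0,0) (0,5) (0,5) (0,0) (0,0)
{Mid/q/T/z, Mid/q/T/x, Mid/q/H/z, Mid/q/H/x} → row (2,4) (0,1) (2,4) (0,1) (2,4) (0,1) (2,4) (0,1)
That's 6 distinct rows out of 16 strategies.

6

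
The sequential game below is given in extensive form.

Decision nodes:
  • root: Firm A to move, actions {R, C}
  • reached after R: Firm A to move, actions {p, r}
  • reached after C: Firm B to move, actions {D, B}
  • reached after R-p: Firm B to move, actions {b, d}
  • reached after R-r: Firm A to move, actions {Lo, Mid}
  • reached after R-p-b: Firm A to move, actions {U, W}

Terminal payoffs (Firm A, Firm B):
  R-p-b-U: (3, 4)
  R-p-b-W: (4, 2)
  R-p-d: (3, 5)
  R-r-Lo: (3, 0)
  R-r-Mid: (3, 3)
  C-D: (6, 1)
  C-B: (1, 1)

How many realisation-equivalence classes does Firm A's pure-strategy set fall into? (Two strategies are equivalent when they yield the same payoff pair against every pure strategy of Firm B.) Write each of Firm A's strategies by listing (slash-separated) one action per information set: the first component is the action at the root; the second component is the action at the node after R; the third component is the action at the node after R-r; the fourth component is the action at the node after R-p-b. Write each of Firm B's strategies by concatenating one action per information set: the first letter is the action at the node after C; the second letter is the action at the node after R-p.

5

Firm A has 16 pure strategies: R/p/Lo/U, R/p/Lo/W, R/p/Mid/U, R/p/Mid/W, R/r/Lo/U, R/r/Lo/W, R/r/Mid/U, R/r/Mid/W, C/p/Lo/U, C/p/Lo/W, C/p/Mid/U, C/p/Mid/W, C/r/Lo/U, C/r/Lo/W, C/r/Mid/U, C/r/Mid/W. Columns: Db, Dd, Bb, Bd.
{R/p/Lo/U, R/p/Mid/U} → row (3,4) (3,5) (3,4) (3,5)
{R/p/Lo/W, R/p/Mid/W} → row (4,2) (3,5) (4,2) (3,5)
{R/r/Lo/U, R/r/Lo/W} → row (3,0) (3,0) (3,0) (3,0)
{R/r/Mid/U, R/r/Mid/W} → row (3,3) (3,3) (3,3) (3,3)
{C/p/Lo/U, C/p/Lo/W, C/p/Mid/U, C/p/Mid/W, C/r/Lo/U, C/r/Lo/W, C/r/Mid/U, C/r/Mid/W} → row (6,1) (6,1) (1,1) (1,1)
That's 5 distinct rows out of 16 strategies.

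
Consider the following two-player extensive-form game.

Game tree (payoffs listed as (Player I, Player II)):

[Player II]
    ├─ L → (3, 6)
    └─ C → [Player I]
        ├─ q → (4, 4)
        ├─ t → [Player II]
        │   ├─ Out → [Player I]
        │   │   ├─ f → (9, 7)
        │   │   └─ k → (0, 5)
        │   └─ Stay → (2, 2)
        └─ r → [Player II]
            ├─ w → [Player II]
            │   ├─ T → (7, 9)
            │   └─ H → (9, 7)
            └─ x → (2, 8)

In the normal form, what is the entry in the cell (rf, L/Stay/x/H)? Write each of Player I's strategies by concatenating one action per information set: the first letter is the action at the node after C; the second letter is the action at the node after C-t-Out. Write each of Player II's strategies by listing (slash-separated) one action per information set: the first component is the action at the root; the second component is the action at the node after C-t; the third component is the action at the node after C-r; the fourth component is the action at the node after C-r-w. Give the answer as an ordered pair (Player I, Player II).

Trace the play path from the root:
  Player II plays L
→ terminal payoff (3, 6).
(Player I's choice at the node after C is never reached on this path, so it doesn't affect the outcome.)

(3, 6)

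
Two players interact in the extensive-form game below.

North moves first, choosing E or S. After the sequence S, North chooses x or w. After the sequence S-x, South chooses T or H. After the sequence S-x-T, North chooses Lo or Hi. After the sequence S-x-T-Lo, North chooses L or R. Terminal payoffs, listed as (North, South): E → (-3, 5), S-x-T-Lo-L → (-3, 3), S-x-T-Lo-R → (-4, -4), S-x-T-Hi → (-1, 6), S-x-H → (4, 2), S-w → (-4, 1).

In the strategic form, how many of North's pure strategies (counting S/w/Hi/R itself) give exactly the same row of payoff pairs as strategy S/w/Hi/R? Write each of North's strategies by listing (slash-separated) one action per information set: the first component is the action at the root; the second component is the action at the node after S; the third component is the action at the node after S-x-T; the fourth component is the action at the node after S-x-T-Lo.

Row for S/w/Hi/R (columns T, H): (-4,1) (-4,1).
Under S/w/Hi/R, North's choice at the node after S-x-T and at the node after S-x-T-Lo can never be reached regardless of what South does, so varying those choices leaves every outcome unchanged.
Holding the reachable choices fixed and varying the unreachable ones freely already gives 2 × 2 = 4 equivalent strategies.
No other strategy reproduces this row, so those 4 are the full class: S/w/Lo/L, S/w/Lo/R, S/w/Hi/L, S/w/Hi/R.

4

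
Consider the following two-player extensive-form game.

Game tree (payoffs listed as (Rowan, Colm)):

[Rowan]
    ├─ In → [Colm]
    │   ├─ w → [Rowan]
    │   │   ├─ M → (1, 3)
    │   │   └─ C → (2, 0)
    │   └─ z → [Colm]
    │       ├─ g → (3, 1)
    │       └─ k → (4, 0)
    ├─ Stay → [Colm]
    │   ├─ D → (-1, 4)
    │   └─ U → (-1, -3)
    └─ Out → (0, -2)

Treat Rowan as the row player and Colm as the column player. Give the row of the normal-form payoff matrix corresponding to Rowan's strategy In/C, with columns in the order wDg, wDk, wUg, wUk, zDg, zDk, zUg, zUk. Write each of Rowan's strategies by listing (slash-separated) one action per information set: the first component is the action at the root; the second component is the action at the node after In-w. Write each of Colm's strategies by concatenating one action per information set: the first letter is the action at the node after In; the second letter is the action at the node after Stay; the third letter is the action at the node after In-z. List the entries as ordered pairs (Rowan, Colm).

vs wDg: Rowan plays In → Colm plays w at [In] → Rowan plays C at [In-w] → (2, 0)
vs wDk: Rowan plays In → Colm plays w at [In] → Rowan plays C at [In-w] → (2, 0)
vs wUg: Rowan plays In → Colm plays w at [In] → Rowan plays C at [In-w] → (2, 0)
vs wUk: Rowan plays In → Colm plays w at [In] → Rowan plays C at [In-w] → (2, 0)
vs zDg: Rowan plays In → Colm plays z at [In] → Colm plays g at [In-z] → (3, 1)
vs zDk: Rowan plays In → Colm plays z at [In] → Colm plays k at [In-z] → (4, 0)
vs zUg: Rowan plays In → Colm plays z at [In] → Colm plays g at [In-z] → (3, 1)
vs zUk: Rowan plays In → Colm plays z at [In] → Colm plays k at [In-z] → (4, 0)

(2,0) (2,0) (2,0) (2,0) (3,1) (4,0) (3,1) (4,0)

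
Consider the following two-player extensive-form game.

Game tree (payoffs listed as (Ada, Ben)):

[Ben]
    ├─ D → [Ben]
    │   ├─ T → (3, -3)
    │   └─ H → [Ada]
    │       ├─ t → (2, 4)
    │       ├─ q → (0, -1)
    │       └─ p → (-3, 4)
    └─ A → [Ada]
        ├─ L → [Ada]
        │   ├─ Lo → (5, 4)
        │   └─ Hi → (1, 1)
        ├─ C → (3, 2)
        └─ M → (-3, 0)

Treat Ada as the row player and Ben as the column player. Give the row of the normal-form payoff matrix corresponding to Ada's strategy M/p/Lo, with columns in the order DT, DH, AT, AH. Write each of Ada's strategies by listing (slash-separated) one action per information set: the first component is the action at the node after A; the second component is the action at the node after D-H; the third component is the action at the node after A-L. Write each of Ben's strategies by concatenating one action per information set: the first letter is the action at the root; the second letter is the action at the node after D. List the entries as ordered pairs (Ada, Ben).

(3,-3) (-3,4) (-3,0) (-3,0)

vs DT: Ben plays D → Ben plays T at [D] → (3, -3)
vs DH: Ben plays D → Ben plays H at [D] → Ada plays p at [D-H] → (-3, 4)
vs AT: Ben plays A → Ada plays M at [A] → (-3, 0)
vs AH: Ben plays A → Ada plays M at [A] → (-3, 0)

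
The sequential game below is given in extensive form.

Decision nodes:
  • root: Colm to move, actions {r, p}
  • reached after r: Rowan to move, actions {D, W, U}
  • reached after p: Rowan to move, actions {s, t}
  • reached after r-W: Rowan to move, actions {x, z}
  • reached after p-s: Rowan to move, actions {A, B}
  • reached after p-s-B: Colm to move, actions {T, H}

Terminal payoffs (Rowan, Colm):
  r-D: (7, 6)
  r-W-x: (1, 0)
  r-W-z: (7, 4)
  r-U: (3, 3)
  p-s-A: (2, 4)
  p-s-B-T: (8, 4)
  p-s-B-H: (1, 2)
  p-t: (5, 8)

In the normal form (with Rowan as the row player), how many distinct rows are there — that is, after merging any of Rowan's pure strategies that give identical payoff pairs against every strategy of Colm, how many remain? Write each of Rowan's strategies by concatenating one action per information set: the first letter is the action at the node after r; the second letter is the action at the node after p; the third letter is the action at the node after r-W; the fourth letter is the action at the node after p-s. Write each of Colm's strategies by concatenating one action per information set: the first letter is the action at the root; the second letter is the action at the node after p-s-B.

Rowan has 24 pure strategies: DsxA, DsxB, DszA, DszB, DtxA, DtxB, DtzA, DtzB, WsxA, WsxB, WszA, WszB, WtxA, WtxB, WtzA, WtzB, UsxA, UsxB, UszA, UszB, UtxA, UtxB, UtzA, UtzB. Columns: rT, rH, pT, pH.
{DsxA, DszA} → row (7,6) (7,6) (2,4) (2,4)
{DsxB, DszB} → row (7,6) (7,6) (8,4) (1,2)
{DtxA, DtxB, DtzA, DtzB} → row (7,6) (7,6) (5,8) (5,8)
{WsxA} → row (1,0) (1,0) (2,4) (2,4)
{WsxB} → row (1,0) (1,0) (8,4) (1,2)
{WszA} → row (7,4) (7,4) (2,4) (2,4)
{WszB} → row (7,4) (7,4) (8,4) (1,2)
{WtxA, WtxB} → row (1,0) (1,0) (5,8) (5,8)
{WtzA, WtzB} → row (7,4) (7,4) (5,8) (5,8)
{UsxA, UszA} → row (3,3) (3,3) (2,4) (2,4)
{UsxB, UszB} → row (3,3) (3,3) (8,4) (1,2)
{UtxA, UtxB, UtzA, UtzB} → row (3,3) (3,3) (5,8) (5,8)
That's 12 distinct rows out of 24 strategies.

12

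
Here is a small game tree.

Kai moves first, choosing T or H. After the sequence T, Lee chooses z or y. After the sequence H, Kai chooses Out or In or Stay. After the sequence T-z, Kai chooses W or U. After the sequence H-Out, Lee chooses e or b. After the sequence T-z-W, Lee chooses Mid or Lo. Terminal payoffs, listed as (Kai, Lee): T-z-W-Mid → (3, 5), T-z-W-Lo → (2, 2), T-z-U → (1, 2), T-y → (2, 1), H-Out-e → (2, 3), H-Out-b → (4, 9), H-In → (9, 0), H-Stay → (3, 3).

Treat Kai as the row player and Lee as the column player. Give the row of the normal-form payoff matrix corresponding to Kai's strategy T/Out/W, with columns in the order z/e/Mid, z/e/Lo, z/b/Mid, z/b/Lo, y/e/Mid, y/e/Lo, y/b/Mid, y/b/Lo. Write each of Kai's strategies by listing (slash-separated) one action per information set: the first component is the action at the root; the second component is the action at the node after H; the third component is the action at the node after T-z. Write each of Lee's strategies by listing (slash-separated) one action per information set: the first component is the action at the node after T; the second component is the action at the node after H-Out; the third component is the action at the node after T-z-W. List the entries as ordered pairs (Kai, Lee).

vs z/e/Mid: Kai plays T → Lee plays z at [T] → Kai plays W at [T-z] → Lee plays Mid at [T-z-W] → (3, 5)
vs z/e/Lo: Kai plays T → Lee plays z at [T] → Kai plays W at [T-z] → Lee plays Lo at [T-z-W] → (2, 2)
vs z/b/Mid: Kai plays T → Lee plays z at [T] → Kai plays W at [T-z] → Lee plays Mid at [T-z-W] → (3, 5)
vs z/b/Lo: Kai plays T → Lee plays z at [T] → Kai plays W at [T-z] → Lee plays Lo at [T-z-W] → (2, 2)
vs y/e/Mid: Kai plays T → Lee plays y at [T] → (2, 1)
vs y/e/Lo: Kai plays T → Lee plays y at [T] → (2, 1)
vs y/b/Mid: Kai plays T → Lee plays y at [T] → (2, 1)
vs y/b/Lo: Kai plays T → Lee plays y at [T] → (2, 1)

(3,5) (2,2) (3,5) (2,2) (2,1) (2,1) (2,1) (2,1)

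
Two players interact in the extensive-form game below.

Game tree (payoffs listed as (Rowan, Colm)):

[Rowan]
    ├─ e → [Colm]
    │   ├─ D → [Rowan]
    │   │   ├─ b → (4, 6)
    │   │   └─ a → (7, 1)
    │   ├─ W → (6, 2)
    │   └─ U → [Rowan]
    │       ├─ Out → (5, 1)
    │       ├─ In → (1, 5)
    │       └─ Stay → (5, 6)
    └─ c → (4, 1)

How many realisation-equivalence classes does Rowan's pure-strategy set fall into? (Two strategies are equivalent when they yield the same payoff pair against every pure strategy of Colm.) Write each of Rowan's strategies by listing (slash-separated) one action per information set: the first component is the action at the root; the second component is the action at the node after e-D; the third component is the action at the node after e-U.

Rowan has 12 pure strategies: e/b/Out, e/b/In, e/b/Stay, e/a/Out, e/a/In, e/a/Stay, c/b/Out, c/b/In, c/b/Stay, c/a/Out, c/a/In, c/a/Stay. Columns: D, W, U.
{e/b/Out} → row (4,6) (6,2) (5,1)
{e/b/In} → row (4,6) (6,2) (1,5)
{e/b/Stay} → row (4,6) (6,2) (5,6)
{e/a/Out} → row (7,1) (6,2) (5,1)
{e/a/In} → row (7,1) (6,2) (1,5)
{e/a/Stay} → row (7,1) (6,2) (5,6)
{c/b/Out, c/b/In, c/b/Stay, c/a/Out, c/a/In, c/a/Stay} → row (4,1) (4,1) (4,1)
That's 7 distinct rows out of 12 strategies.

7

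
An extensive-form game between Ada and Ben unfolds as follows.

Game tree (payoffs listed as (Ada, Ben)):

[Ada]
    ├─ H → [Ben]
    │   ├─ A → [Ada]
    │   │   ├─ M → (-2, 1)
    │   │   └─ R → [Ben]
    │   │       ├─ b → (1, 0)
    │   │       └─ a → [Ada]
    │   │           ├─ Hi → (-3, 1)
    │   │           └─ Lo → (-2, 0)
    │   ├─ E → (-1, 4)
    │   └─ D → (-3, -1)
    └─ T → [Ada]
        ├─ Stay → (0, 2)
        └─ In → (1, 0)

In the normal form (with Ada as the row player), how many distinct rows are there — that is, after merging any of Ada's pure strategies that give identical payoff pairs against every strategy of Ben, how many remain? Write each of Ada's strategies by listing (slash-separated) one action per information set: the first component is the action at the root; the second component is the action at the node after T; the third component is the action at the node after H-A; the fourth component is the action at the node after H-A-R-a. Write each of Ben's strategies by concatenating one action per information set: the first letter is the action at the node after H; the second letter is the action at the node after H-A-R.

5

Ada has 16 pure strategies: H/Stay/M/Hi, H/Stay/M/Lo, H/Stay/R/Hi, H/Stay/R/Lo, H/In/M/Hi, H/In/M/Lo, H/In/R/Hi, H/In/R/Lo, T/Stay/M/Hi, T/Stay/M/Lo, T/Stay/R/Hi, T/Stay/R/Lo, T/In/M/Hi, T/In/M/Lo, T/In/R/Hi, T/In/R/Lo. Columns: Ab, Aa, Eb, Ea, Db, Da.
{H/Stay/M/Hi, H/Stay/M/Lo, H/In/M/Hi, H/In/M/Lo} → row (-2,1) (-2,1) (-1,4) (-1,4) (-3,-1) (-3,-1)
{H/Stay/R/Hi, H/In/R/Hi} → row (1,0) (-3,1) (-1,4) (-1,4) (-3,-1) (-3,-1)
{H/Stay/R/Lo, H/In/R/Lo} → row (1,0) (-2,0) (-1,4) (-1,4) (-3,-1) (-3,-1)
{T/Stay/M/Hi, T/Stay/M/Lo, T/Stay/R/Hi, T/Stay/R/Lo} → row (0,2) (0,2) (0,2) (0,2) (0,2) (0,2)
{T/In/M/Hi, T/In/M/Lo, T/In/R/Hi, T/In/R/Lo} → row (1,0) (1,0) (1,0) (1,0) (1,0) (1,0)
That's 5 distinct rows out of 16 strategies.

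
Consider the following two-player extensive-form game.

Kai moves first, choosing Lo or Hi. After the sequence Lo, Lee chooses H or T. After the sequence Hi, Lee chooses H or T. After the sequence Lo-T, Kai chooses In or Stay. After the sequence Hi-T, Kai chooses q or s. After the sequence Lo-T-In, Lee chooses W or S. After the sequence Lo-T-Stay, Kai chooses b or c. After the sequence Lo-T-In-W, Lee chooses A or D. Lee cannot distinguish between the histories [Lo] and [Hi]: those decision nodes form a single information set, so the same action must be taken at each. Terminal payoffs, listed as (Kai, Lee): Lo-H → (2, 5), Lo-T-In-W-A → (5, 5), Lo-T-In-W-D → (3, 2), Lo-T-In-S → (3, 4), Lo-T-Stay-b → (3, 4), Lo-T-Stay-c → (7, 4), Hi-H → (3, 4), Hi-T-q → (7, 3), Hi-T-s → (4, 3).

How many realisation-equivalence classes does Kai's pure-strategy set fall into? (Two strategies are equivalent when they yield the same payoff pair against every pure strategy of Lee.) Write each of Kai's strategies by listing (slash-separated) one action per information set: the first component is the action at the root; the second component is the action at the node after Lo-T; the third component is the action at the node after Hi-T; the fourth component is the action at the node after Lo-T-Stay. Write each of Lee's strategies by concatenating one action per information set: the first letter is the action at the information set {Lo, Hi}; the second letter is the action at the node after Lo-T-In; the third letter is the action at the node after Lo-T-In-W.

5

Kai has 16 pure strategies: Lo/In/q/b, Lo/In/q/c, Lo/In/s/b, Lo/In/s/c, Lo/Stay/q/b, Lo/Stay/q/c, Lo/Stay/s/b, Lo/Stay/s/c, Hi/In/q/b, Hi/In/q/c, Hi/In/s/b, Hi/In/s/c, Hi/Stay/q/b, Hi/Stay/q/c, Hi/Stay/s/b, Hi/Stay/s/c. Columns: HWA, HWD, HSA, HSD, TWA, TWD, TSA, TSD.
{Lo/In/q/b, Lo/In/q/c, Lo/In/s/b, Lo/In/s/c} → row (2,5) (2,5) (2,5) (2,5) (5,5) (3,2) (3,4) (3,4)
{Lo/Stay/q/b, Lo/Stay/s/b} → row (2,5) (2,5) (2,5) (2,5) (3,4) (3,4) (3,4) (3,4)
{Lo/Stay/q/c, Lo/Stay/s/c} → row (2,5) (2,5) (2,5) (2,5) (7,4) (7,4) (7,4) (7,4)
{Hi/In/q/b, Hi/In/q/c, Hi/Stay/q/b, Hi/Stay/q/c} → row (3,4) (3,4) (3,4) (3,4) (7,3) (7,3) (7,3) (7,3)
{Hi/In/s/b, Hi/In/s/c, Hi/Stay/s/b, Hi/Stay/s/c} → row (3,4) (3,4) (3,4) (3,4) (4,3) (4,3) (4,3) (4,3)
That's 5 distinct rows out of 16 strategies.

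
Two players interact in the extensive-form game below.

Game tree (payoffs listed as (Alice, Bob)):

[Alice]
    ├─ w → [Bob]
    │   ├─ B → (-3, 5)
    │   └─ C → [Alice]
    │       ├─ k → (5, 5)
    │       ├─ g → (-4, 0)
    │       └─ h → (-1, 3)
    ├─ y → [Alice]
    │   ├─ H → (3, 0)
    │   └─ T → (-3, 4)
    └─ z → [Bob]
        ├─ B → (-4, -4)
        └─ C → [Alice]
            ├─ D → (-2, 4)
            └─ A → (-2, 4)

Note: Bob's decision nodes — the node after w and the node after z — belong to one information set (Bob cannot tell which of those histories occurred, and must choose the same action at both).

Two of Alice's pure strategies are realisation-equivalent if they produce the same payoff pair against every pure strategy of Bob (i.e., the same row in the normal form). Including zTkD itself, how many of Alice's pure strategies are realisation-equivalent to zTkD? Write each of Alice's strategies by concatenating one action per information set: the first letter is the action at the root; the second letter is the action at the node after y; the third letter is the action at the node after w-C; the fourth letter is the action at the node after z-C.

Row for zTkD (columns B, C): (-4,-4) (-2,4).
Under zTkD, Alice's choice at the node after y and at the node after w-C can never be reached regardless of what Bob does, so varying those choices leaves every outcome unchanged.
Holding the reachable choices fixed and varying the unreachable ones freely already gives 2 × 3 = 6 equivalent strategies.
Checking the remaining rows, zHkA, zHgA, zHhA, zTkA, zTgA, zThA also happen to give the same payoffs in every column, bringing the total to 12: zHkD, zHkA, zHgD, zHgA, zHhD, zHhA, zTkD, zTkA, zTgD, zTgA, zThD, zThA.

12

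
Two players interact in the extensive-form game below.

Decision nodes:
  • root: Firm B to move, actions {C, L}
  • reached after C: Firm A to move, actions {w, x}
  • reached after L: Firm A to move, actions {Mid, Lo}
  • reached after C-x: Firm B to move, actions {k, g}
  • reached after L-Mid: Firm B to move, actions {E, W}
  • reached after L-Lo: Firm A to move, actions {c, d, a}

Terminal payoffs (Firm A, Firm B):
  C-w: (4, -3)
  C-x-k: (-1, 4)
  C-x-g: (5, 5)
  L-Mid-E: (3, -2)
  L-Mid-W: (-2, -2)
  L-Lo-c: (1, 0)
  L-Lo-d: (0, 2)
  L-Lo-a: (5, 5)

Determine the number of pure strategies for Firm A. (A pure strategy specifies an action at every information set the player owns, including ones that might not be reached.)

Firm A owns the node after C with actions {w, x} — two choices.
Firm A owns the node after L with actions {Mid, Lo} — two choices.
Firm A owns the node after L-Lo with actions {c, d, a} — three choices.
A pure strategy fixes one action at each information set independently, so the count is the product 2 × 2 × 3 = 12.
(For reference, Firm B has 8 pure strategies, giving a 12×8 normal-form matrix.)

12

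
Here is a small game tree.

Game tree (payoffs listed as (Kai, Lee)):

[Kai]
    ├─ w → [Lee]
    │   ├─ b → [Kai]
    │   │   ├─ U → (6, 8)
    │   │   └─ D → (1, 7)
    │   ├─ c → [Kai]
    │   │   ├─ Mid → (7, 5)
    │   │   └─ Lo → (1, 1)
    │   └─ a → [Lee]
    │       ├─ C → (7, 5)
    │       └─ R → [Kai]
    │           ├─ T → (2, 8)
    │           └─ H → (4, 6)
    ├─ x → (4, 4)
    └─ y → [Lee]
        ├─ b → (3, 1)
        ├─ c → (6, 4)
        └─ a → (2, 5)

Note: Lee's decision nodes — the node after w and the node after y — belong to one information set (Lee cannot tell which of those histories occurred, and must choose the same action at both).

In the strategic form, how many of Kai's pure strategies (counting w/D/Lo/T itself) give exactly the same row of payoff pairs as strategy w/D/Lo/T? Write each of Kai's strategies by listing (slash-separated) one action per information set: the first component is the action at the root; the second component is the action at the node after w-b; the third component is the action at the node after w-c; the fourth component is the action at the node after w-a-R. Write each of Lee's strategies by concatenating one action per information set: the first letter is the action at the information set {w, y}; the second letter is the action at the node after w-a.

Row for w/D/Lo/T (columns bC, bR, cC, cR, aC, aR): (1,7) (1,7) (1,1) (1,1) (7,5) (2,8).
Every one of Kai's information sets is on the play path for some reply by Lee when Kai follows w/D/Lo/T.
Changing the action at any of them therefore changes at least one column, so only w/D/Lo/T itself gives this row.

1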